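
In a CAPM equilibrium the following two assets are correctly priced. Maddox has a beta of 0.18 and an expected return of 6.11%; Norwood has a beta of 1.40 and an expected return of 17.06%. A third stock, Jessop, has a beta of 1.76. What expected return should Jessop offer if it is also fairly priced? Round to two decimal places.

20.29%

MRP (SML slope) = (17.06% − 6.11%) / (1.40 − 0.18) = 10.95% / 1.22 = 8.9754%
R_f (intercept) = 6.11% − 0.18 × 8.9754% = 4.4944%
E(R_Jessop) = R_f + β × MRP = 4.4944% + 1.76 × 8.9754% = 20.29%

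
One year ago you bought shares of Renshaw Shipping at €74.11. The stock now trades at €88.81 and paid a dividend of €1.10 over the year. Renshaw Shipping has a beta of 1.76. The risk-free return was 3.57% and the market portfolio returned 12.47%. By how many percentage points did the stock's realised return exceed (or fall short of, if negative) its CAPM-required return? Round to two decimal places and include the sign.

+2.09%

Realised HPR = (P1 + D1 − P0) / P0 = (88.81 + 1.10 − 74.11) / 74.11 = 15.80 / 74.11 = 21.3197%
MRP = 12.47% − 3.57% = 8.90%
CAPM required = R_f + β·MRP = 3.57% + 1.76 × 8.90% = 19.2340%
α = realised − required = 21.3197% − 19.2340% = +2.09%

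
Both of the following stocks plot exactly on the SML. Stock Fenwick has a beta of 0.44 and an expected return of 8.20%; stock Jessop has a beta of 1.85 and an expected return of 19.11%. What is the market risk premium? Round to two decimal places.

Both satisfy E(R) = R_f + β·MRP, so the slope of the SML is
MRP = (19.11% − 8.20%) / (1.85 − 0.44) = 10.91% / 1.41 = 7.7376%

7.74%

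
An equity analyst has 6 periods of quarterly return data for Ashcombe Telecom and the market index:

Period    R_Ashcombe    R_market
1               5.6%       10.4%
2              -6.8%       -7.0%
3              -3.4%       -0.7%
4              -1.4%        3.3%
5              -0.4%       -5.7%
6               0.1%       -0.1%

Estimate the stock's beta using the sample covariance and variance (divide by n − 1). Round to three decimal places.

0.528

Mean R_i = (5.6 − 6.8 − 3.4 − 1.4 − 0.4 + 0.1) / 6 = -1.0500%
Mean R_m = (10.4 − 7.0 − 0.7 + 3.3 − 5.7 − 0.1) / 6 = 0.0333%
Σ(R_i − R̄_i)(R_m − R̄_m) = 106.0800  ⇒  Cov = 106.0800 / 5 = 21.2160
Σ(R_m − R̄_m)² = 201.0333  ⇒  Var(R_m) = 201.0333 / 5 = 40.2067
β = Cov / Var(R_m) = 21.2160 / 40.2067 = 0.5277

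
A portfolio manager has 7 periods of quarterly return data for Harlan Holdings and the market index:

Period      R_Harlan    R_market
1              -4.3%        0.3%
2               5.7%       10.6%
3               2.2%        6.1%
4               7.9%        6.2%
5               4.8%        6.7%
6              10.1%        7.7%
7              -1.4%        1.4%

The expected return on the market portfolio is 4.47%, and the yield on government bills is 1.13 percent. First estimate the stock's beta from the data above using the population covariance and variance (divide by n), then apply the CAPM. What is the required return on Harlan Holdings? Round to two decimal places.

5.05%

Mean R_i = (-4.3 + 5.7 + 2.2 + 7.9 + 4.8 + 10.1 − 1.4) / 7 = 3.5714%
Mean R_m = (0.3 + 10.6 + 6.1 + 6.2 + 6.7 + 7.7 + 1.4) / 7 = 5.5714%
Σ(R_i − R̄_i)(R_m − R̄_m) = 90.2143  ⇒  Cov = 90.2143 / 7 = 12.8878
Σ(R_m − R̄_m)² = 76.9543  ⇒  Var(R_m) = 76.9543 / 7 = 10.9935
β = Cov / Var(R_m) = 12.8878 / 10.9935 = 1.1723
MRP = 4.47% − 1.13% = 3.34%
E(R) = R_f + β × MRP = 1.13% + 1.1723 × 3.34% = 5.05%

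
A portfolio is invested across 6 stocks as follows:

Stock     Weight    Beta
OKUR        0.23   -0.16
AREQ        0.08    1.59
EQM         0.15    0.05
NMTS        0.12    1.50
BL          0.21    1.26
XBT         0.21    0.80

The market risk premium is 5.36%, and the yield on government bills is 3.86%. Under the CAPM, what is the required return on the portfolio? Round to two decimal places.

7.67%

β_P = Σ w_i β_i = 0.23×-0.16 + 0.08×1.59 + 0.15×0.05 + 0.12×1.50 + 0.21×1.26 + 0.21×0.80 = 0.7105
E(R_P) = R_f + β_P × MRP = 3.86% + 0.7105 × 5.36% = 7.67%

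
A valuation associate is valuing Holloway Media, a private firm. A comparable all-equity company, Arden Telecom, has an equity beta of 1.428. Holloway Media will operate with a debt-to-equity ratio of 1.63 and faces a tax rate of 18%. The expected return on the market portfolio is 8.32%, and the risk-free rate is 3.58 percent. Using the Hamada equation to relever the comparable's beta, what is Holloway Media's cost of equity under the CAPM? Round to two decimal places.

β_L = β_U × [1 + (1 − t)(D/E)] = 1.428 × [1 + (1 − 0.18) × 1.63]
    = 1.428 × [1 + 0.82 × 1.63] = 1.428 × 2.3366 = 3.3367
MRP = 8.32% − 3.58% = 4.74%
E(R) = R_f + β_L × MRP = 3.58% + 3.3367 × 4.74% = 19.40%

19.40%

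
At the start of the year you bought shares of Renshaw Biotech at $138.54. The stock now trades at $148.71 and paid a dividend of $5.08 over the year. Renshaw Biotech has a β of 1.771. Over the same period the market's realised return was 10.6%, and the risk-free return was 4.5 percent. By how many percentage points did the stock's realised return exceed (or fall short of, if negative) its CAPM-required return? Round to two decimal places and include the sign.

-4.30%

Realised HPR = (P1 + D1 − P0) / P0 = (148.71 + 5.08 − 138.54) / 138.54 = 15.25 / 138.54 = 11.0077%
MRP = 10.6% − 4.5% = 6.10%
CAPM required = R_f + β·MRP = 4.5% + 1.771 × 6.1% = 15.3031%
α = realised − required = 11.0077% − 15.3031% = -4.30%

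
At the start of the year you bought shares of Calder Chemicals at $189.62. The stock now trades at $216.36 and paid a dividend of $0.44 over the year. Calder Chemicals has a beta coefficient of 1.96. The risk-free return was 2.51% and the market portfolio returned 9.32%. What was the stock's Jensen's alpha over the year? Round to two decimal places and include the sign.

Realised HPR = (P1 + D1 − P0) / P0 = (216.36 + 0.44 − 189.62) / 189.62 = 27.18 / 189.62 = 14.3339%
MRP = 9.32% − 2.51% = 6.81%
CAPM required = R_f + β·MRP = 2.51% + 1.96 × 6.81% = 15.8576%
α = realised − required = 14.3339% − 15.8576% = -1.52%

-1.52%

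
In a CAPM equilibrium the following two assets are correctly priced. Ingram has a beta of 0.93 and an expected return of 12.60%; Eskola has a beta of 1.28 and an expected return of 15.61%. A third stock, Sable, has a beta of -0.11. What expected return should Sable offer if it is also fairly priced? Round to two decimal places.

MRP (SML slope) = (15.61% − 12.60%) / (1.28 − 0.93) = 3.01% / 0.35 = 8.6000%
R_f (intercept) = 12.60% − 0.93 × 8.6000% = 4.6020%
E(R_Sable) = R_f + β × MRP = 4.6020% + -0.11 × 8.6000% = 3.66%

3.66%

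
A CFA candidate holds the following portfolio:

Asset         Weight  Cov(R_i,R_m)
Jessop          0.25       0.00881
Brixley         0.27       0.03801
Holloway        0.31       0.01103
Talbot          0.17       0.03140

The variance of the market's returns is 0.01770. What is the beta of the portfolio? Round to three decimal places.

1.199

β_Jessop = 0.00881 / 0.01770 = 0.4977
β_Brixley = 0.03801 / 0.01770 = 2.1475
β_Holloway = 0.01103 / 0.01770 = 0.6232
β_Talbot = 0.03140 / 0.01770 = 1.7740
β_P = Σ w_i β_i = 0.25×0.4977 + 0.27×2.1475 + 0.31×0.6232 + 0.17×1.7740 = 1.1990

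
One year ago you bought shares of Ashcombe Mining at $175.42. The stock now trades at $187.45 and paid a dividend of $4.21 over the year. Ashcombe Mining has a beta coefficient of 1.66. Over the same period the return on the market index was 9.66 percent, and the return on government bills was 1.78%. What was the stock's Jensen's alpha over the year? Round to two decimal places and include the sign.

-5.60%

Realised HPR = (P1 + D1 − P0) / P0 = (187.45 + 4.21 − 175.42) / 175.42 = 16.24 / 175.42 = 9.2578%
MRP = 9.66% − 1.78% = 7.88%
CAPM required = R_f + β·MRP = 1.78% + 1.66 × 7.88% = 14.8608%
α = realised − required = 9.2578% − 14.8608% = -5.60%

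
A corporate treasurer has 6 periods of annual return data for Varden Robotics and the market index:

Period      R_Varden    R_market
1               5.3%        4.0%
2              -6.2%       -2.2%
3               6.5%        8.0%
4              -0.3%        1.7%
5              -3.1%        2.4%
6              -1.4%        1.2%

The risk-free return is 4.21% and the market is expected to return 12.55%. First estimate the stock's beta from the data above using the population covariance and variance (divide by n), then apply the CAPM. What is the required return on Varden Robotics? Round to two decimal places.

15.23%

Mean R_i = (5.3 − 6.2 + 6.5 − 0.3 − 3.1 − 1.4) / 6 = 0.1333%
Mean R_m = (4.0 − 2.2 + 8.0 + 1.7 + 2.4 + 1.2) / 6 = 2.5167%
Σ(R_i − R̄_i)(R_m − R̄_m) = 75.1967  ⇒  Cov = 75.1967 / 6 = 12.5328
Σ(R_m − R̄_m)² = 56.9283  ⇒  Var(R_m) = 56.9283 / 6 = 9.4881
β = Cov / Var(R_m) = 12.5328 / 9.4881 = 1.3209
MRP = 12.55% − 4.21% = 8.34%
E(R) = R_f + β × MRP = 4.21% + 1.3209 × 8.34% = 15.23%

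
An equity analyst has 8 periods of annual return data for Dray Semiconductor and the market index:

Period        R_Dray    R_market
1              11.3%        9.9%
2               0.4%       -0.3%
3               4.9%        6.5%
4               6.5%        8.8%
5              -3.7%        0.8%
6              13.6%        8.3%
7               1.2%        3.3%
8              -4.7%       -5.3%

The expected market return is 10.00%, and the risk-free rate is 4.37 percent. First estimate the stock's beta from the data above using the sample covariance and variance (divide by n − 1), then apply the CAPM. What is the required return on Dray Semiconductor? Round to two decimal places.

Mean R_i = (11.3 + 0.4 + 4.9 + 6.5 − 3.7 + 13.6 + 1.2 − 4.7) / 8 = 3.6875%
Mean R_m = (9.9 − 0.3 + 6.5 + 8.8 + 0.8 + 8.3 + 3.3 − 5.3) / 8 = 4.0000%
Σ(R_i − R̄_i)(R_m − R̄_m) = 221.5900  ⇒  Cov = 221.5900 / 7 = 31.6557
Σ(R_m − R̄_m)² = 198.3000  ⇒  Var(R_m) = 198.3000 / 7 = 28.3286
β = Cov / Var(R_m) = 31.6557 / 28.3286 = 1.1174
MRP = 10.00% − 4.37% = 5.63%
E(R) = R_f + β × MRP = 4.37% + 1.1174 × 5.63% = 10.66%

10.66%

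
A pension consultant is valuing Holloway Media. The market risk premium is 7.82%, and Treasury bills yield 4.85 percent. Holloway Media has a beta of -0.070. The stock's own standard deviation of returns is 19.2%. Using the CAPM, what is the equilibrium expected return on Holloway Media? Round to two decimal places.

4.30%

E(R) = R_f + β × MRP = 4.85% + -0.070 × 7.82% = 4.30%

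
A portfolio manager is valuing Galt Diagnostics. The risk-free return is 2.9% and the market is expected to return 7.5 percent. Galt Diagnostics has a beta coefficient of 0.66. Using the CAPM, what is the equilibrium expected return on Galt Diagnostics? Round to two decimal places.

Market risk premium = E(R_m) − R_f = 7.5% − 2.9% = 4.60%
E(R) = R_f + β × MRP = 2.9% + 0.66 × 4.6% = 5.94%

5.94%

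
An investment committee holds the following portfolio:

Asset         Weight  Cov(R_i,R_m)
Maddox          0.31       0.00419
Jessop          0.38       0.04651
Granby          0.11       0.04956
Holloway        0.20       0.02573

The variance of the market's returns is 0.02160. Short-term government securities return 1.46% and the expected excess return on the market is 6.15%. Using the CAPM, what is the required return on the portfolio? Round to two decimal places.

9.88%

β_Maddox = 0.00419 / 0.02160 = 0.1940
β_Jessop = 0.04651 / 0.02160 = 2.1532
β_Granby = 0.04956 / 0.02160 = 2.2944
β_Holloway = 0.02573 / 0.02160 = 1.1912
β_P = Σ w_i β_i = 0.31×0.1940 + 0.38×2.1532 + 0.11×2.2944 + 0.20×1.1912 = 1.3690
E(R_P) = R_f + β_P × MRP = 1.46% + 1.3690 × 6.15% = 9.88%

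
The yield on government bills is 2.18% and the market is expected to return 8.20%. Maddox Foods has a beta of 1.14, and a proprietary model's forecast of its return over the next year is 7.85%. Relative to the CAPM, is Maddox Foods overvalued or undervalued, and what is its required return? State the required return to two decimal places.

Overvalued; required return 9.04%

MRP = 8.20% − 2.18% = 6.02%
Required return = R_f + β·MRP = 2.18% + 1.14 × 6.02% = 9.04%
Forecast 7.85% < required 9.04% → the stock plots below the SML → overvalued.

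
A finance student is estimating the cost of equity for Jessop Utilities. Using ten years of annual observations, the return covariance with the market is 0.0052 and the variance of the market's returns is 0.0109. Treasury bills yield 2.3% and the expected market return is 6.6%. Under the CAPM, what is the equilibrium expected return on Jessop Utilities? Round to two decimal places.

4.35%

β = Cov(R_i, R_m) / Var(R_m) = 0.0052 / 0.0109 = 0.4771
MRP = 6.6% − 2.3% = 4.30%
E(R) = R_f + β × MRP = 2.3% + 0.4771 × 4.3% = 4.35%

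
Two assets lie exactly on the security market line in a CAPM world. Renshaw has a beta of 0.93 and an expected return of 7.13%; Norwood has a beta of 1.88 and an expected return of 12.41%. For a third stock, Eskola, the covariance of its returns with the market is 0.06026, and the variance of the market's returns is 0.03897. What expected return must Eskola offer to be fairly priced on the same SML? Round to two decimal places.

MRP = (12.41% − 7.13%) / (1.88 − 0.93) = 5.5579%
R_f = 7.13% − 0.93 × 5.5579% = 1.9612%
β_Eskola = Cov / Var(R_m) = 0.06026 / 0.03897 = 1.5463
E(R_Eskola) = R_f + β × MRP = 1.9612% + 1.5463 × 5.5579% = 10.56%

10.56%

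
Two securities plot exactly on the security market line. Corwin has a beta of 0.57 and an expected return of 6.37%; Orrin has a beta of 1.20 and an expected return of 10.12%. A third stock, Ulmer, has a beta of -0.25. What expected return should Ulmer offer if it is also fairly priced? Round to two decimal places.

MRP (SML slope) = (10.12% − 6.37%) / (1.20 − 0.57) = 3.75% / 0.63 = 5.9524%
R_f (intercept) = 6.37% − 0.57 × 5.9524% = 2.9771%
E(R_Ulmer) = R_f + β × MRP = 2.9771% + -0.25 × 5.9524% = 1.49%

1.49%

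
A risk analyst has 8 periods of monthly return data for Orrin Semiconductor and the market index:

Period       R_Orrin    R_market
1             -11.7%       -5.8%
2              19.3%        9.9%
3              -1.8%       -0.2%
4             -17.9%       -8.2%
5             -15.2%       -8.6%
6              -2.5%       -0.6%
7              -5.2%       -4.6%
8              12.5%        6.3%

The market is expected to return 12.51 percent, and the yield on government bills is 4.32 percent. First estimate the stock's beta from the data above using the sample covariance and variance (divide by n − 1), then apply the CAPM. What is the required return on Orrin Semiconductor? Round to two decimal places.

Mean R_i = (-11.7 + 19.3 − 1.8 − 17.9 − 15.2 − 2.5 − 5.2 + 12.5) / 8 = -2.8125%
Mean R_m = (-5.8 + 9.9 − 0.2 − 8.2 − 8.6 − 0.6 − 4.6 + 6.3) / 8 = -1.4750%
Σ(R_i − R̄_i)(R_m − R̄_m) = 607.7725  ⇒  Cov = 607.7725 / 7 = 86.8246
Σ(R_m − R̄_m)² = 316.6950  ⇒  Var(R_m) = 316.6950 / 7 = 45.2421
β = Cov / Var(R_m) = 86.8246 / 45.2421 = 1.9191
MRP = 12.51% − 4.32% = 8.19%
E(R) = R_f + β × MRP = 4.32% + 1.9191 × 8.19% = 20.04%

20.04%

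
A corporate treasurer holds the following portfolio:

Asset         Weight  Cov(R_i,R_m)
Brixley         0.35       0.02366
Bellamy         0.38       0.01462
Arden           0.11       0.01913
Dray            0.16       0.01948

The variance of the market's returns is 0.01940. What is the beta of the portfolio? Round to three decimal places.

0.982

β_Brixley = 0.02366 / 0.01940 = 1.2196
β_Bellamy = 0.01462 / 0.01940 = 0.7536
β_Arden = 0.01913 / 0.01940 = 0.9861
β_Dray = 0.01948 / 0.01940 = 1.0041
β_P = Σ w_i β_i = 0.35×1.2196 + 0.38×0.7536 + 0.11×0.9861 + 0.16×1.0041 = 0.9824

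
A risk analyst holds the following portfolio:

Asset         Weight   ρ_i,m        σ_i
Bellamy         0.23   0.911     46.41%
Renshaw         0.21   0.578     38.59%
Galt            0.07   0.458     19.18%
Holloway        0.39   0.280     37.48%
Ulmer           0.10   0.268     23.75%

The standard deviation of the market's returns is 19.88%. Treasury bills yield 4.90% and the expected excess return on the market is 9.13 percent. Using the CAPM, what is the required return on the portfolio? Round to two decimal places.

13.97%

β_Bellamy = 0.911 × 46.41% / 19.88% = 2.1267
β_Renshaw = 0.578 × 38.59% / 19.88% = 1.1220
β_Galt = 0.458 × 19.18% / 19.88% = 0.4419
β_Holloway = 0.280 × 37.48% / 19.88% = 0.5279
β_Ulmer = 0.268 × 23.75% / 19.88% = 0.3202
β_P = Σ w_i β_i = 0.23×2.1267 + 0.21×1.1220 + 0.07×0.4419 + 0.39×0.5279 + 0.10×0.3202 = 0.9936
E(R_P) = R_f + β_P × MRP = 4.90% + 0.9936 × 9.13% = 13.97%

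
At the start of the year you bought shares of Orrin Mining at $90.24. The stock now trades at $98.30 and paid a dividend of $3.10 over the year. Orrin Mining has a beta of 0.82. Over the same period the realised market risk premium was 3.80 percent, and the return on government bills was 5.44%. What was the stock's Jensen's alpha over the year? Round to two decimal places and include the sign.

+3.81%

Realised HPR = (P1 + D1 − P0) / P0 = (98.30 + 3.10 − 90.24) / 90.24 = 11.16 / 90.24 = 12.3670%
CAPM required = R_f + β·MRP = 5.44% + 0.82 × 3.80% = 8.5560%
α = realised − required = 12.3670% − 8.5560% = +3.81%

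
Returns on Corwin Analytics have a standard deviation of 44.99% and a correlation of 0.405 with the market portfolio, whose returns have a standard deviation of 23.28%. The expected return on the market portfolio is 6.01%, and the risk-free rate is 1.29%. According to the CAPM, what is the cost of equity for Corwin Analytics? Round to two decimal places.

4.98%

β = ρ × σ_i / σ_m = 0.405 × 44.99% / 23.28% = 0.7827
MRP = 6.01% − 1.29% = 4.72%
E(R) = 1.29% + 0.7827 × 4.72% = 4.98%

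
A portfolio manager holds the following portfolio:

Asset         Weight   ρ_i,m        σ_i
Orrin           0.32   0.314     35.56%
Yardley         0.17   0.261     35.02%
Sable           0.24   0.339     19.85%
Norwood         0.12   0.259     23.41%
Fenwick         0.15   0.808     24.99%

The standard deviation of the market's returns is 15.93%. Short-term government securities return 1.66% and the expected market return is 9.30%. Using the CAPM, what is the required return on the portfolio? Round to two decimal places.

β_Orrin = 0.314 × 35.56% / 15.93% = 0.7009
β_Yardley = 0.261 × 35.02% / 15.93% = 0.5738
β_Sable = 0.339 × 19.85% / 15.93% = 0.4224
β_Norwood = 0.259 × 23.41% / 15.93% = 0.3806
β_Fenwick = 0.808 × 24.99% / 15.93% = 1.2675
β_P = Σ w_i β_i = 0.32×0.7009 + 0.17×0.5738 + 0.24×0.4224 + 0.12×0.3806 + 0.15×1.2675 = 0.6590
MRP = 9.30% − 1.66% = 7.64%
E(R_P) = R_f + β_P × MRP = 1.66% + 0.6590 × 7.64% = 6.69%

6.69%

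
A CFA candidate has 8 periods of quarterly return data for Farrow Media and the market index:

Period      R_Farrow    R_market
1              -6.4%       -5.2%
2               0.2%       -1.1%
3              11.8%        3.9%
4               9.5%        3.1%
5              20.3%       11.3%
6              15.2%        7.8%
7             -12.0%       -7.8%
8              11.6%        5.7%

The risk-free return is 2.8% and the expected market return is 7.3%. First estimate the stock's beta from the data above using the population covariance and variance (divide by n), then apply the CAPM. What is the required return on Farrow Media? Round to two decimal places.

10.49%

Mean R_i = (-6.4 + 0.2 + 11.8 + 9.5 + 20.3 + 15.2 − 12.0 + 11.6) / 8 = 6.2750%
Mean R_m = (-5.2 − 1.1 + 3.9 + 3.1 + 11.3 + 7.8 − 7.8 + 5.7) / 8 = 2.2125%
Σ(R_i − R̄_i)(R_m − R̄_m) = 505.1325  ⇒  Cov = 505.1325 / 8 = 63.1416
Σ(R_m − R̄_m)² = 295.7688  ⇒  Var(R_m) = 295.7688 / 8 = 36.9711
β = Cov / Var(R_m) = 63.1416 / 36.9711 = 1.7079
MRP = 7.3% − 2.8% = 4.50%
E(R) = R_f + β × MRP = 2.8% + 1.7079 × 4.5% = 10.49%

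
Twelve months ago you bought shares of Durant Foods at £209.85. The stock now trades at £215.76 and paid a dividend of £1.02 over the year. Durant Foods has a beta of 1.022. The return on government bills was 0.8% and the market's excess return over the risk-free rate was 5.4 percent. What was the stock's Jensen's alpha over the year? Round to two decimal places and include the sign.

-3.02%

Realised HPR = (P1 + D1 − P0) / P0 = (215.76 + 1.02 − 209.85) / 209.85 = 6.93 / 209.85 = 3.3024%
CAPM required = R_f + β·MRP = 0.8% + 1.022 × 5.4% = 6.3188%
α = realised − required = 3.3024% − 6.3188% = -3.02%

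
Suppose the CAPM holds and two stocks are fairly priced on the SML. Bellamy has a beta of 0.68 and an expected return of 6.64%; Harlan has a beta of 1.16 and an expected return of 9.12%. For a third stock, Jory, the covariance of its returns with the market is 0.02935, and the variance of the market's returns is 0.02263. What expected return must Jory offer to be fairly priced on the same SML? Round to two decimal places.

9.83%

MRP = (9.12% − 6.64%) / (1.16 − 0.68) = 5.1667%
R_f = 6.64% − 0.68 × 5.1667% = 3.1266%
β_Jory = Cov / Var(R_m) = 0.02935 / 0.02263 = 1.2970
E(R_Jory) = R_f + β × MRP = 3.1266% + 1.2970 × 5.1667% = 9.83%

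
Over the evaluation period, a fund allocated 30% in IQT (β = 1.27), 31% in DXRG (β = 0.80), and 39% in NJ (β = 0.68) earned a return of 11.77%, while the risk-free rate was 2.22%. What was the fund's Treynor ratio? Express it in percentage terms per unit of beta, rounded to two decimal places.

10.68%

β_P = 0.30×1.27 + 0.31×0.80 + 0.39×0.68 = 0.8942
Treynor = (R_P − R_f) / β_P = (11.77% − 2.22%) / 0.8942 = 9.55% / 0.8942 = 10.68%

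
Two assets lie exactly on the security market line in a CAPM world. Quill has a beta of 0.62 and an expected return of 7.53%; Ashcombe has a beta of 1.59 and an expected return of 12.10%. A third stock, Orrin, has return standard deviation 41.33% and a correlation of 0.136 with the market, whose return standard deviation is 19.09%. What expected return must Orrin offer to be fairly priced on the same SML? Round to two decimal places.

6.00%

MRP = (12.10% − 7.53%) / (1.59 − 0.62) = 4.7113%
R_f = 7.53% − 0.62 × 4.7113% = 4.6090%
β_Orrin = ρ·σ_i/σ_m = 0.136 × 41.33 / 19.09 = 0.2944
E(R_Orrin) = R_f + β × MRP = 4.6090% + 0.2944 × 4.7113% = 6.00%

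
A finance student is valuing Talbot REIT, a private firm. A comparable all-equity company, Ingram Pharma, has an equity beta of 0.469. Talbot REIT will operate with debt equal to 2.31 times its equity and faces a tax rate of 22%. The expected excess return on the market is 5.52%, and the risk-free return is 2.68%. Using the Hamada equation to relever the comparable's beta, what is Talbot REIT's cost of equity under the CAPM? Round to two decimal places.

β_L = β_U × [1 + (1 − t)(D/E)] = 0.469 × [1 + (1 − 0.22) × 2.31]
    = 0.469 × [1 + 0.78 × 2.31] = 0.469 × 2.8018 = 1.3140
E(R) = R_f + β_L × MRP = 2.68% + 1.3140 × 5.52% = 9.93%

9.93%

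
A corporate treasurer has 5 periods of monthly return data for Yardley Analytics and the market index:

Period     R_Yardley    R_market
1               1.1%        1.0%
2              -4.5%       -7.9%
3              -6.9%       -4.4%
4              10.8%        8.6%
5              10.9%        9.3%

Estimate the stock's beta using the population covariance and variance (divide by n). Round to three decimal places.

Mean R_i = (1.1 − 4.5 − 6.9 + 10.8 + 10.9) / 5 = 2.2800%
Mean R_m = (1.0 − 7.9 − 4.4 + 8.6 + 9.3) / 5 = 1.3200%
Σ(R_i − R̄_i)(R_m − R̄_m) = 246.2120  ⇒  Cov = 246.2120 / 5 = 49.2424
Σ(R_m − R̄_m)² = 234.5080  ⇒  Var(R_m) = 234.5080 / 5 = 46.9016
β = Cov / Var(R_m) = 49.2424 / 46.9016 = 1.0499

1.050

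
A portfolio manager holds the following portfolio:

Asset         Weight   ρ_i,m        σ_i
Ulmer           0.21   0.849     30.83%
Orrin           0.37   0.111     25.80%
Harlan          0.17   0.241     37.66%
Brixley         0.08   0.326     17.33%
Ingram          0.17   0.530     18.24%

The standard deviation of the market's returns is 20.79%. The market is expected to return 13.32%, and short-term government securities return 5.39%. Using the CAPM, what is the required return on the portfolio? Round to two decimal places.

β_Ulmer = 0.849 × 30.83% / 20.79% = 1.2590
β_Orrin = 0.111 × 25.80% / 20.79% = 0.1377
β_Harlan = 0.241 × 37.66% / 20.79% = 0.4366
β_Brixley = 0.326 × 17.33% / 20.79% = 0.2717
β_Ingram = 0.530 × 18.24% / 20.79% = 0.4650
β_P = Σ w_i β_i = 0.21×1.2590 + 0.37×0.1377 + 0.17×0.4366 + 0.08×0.2717 + 0.17×0.4650 = 0.4903
MRP = 13.32% − 5.39% = 7.93%
E(R_P) = R_f + β_P × MRP = 5.39% + 0.4903 × 7.93% = 9.28%

9.28%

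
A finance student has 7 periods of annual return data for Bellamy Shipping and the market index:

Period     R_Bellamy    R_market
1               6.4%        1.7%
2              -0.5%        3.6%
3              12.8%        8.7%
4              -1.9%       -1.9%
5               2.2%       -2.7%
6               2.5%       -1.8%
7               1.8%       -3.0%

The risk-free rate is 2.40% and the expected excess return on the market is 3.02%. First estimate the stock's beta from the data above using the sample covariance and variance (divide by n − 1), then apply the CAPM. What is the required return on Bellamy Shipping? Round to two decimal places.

4.91%

Mean R_i = (6.4 − 0.5 + 12.8 − 1.9 + 2.2 + 2.5 + 1.8) / 7 = 3.3286%
Mean R_m = (1.7 + 3.6 + 8.7 − 1.9 − 2.7 − 1.8 − 3.0) / 7 = 0.6571%
Σ(R_i − R̄_i)(R_m − R̄_m) = 92.8986  ⇒  Cov = 92.8986 / 6 = 15.4831
Σ(R_m − R̄_m)² = 111.6571  ⇒  Var(R_m) = 111.6571 / 6 = 18.6095
β = Cov / Var(R_m) = 15.4831 / 18.6095 = 0.8320
E(R) = R_f + β × MRP = 2.40% + 0.8320 × 3.02% = 4.91%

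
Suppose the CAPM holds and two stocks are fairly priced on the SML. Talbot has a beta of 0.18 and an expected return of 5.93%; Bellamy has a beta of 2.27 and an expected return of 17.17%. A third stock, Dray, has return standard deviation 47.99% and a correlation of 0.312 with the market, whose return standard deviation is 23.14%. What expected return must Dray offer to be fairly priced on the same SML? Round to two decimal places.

8.44%

MRP = (17.17% − 5.93%) / (2.27 − 0.18) = 5.3780%
R_f = 5.93% − 0.18 × 5.3780% = 4.9620%
β_Dray = ρ·σ_i/σ_m = 0.312 × 47.99 / 23.14 = 0.6471
E(R_Dray) = R_f + β × MRP = 4.9620% + 0.6471 × 5.3780% = 8.44%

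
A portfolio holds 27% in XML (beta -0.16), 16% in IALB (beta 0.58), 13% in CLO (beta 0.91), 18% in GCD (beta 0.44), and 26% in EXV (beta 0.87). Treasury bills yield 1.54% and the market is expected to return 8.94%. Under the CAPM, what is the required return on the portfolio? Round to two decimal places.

5.04%

β_P = Σ w_i β_i = 0.27×-0.16 + 0.16×0.58 + 0.13×0.91 + 0.18×0.44 + 0.26×0.87 = 0.4733
MRP = 8.94% − 1.54% = 7.40%
E(R_P) = R_f + β_P × MRP = 1.54% + 0.4733 × 7.40% = 5.04%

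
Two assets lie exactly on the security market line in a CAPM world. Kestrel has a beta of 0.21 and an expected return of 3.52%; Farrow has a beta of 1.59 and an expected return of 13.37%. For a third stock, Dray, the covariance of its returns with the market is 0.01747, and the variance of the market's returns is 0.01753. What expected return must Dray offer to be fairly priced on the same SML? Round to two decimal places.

MRP = (13.37% − 3.52%) / (1.59 − 0.21) = 7.1377%
R_f = 3.52% − 0.21 × 7.1377% = 2.0211%
β_Dray = Cov / Var(R_m) = 0.01747 / 0.01753 = 0.9966
E(R_Dray) = R_f + β × MRP = 2.0211% + 0.9966 × 7.1377% = 9.13%

9.13%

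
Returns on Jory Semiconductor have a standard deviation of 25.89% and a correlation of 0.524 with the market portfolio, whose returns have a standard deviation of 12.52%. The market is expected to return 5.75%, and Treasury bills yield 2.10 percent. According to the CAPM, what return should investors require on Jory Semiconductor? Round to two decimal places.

β = ρ × σ_i / σ_m = 0.524 × 25.89% / 12.52% = 1.0836
MRP = 5.75% − 2.10% = 3.65%
E(R) = 2.10% + 1.0836 × 3.65% = 6.06%

6.06%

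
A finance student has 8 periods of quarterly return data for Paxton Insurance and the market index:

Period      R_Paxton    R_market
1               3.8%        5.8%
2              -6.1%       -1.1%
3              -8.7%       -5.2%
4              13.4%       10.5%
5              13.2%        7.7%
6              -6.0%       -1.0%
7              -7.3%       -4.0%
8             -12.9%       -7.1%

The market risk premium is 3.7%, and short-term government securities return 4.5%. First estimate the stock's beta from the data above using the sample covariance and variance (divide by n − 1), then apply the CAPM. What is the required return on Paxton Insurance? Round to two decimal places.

10.15%

Mean R_i = (3.8 − 6.1 − 8.7 + 13.4 + 13.2 − 6.0 − 7.3 − 12.9) / 8 = -1.3250%
Mean R_m = (5.8 − 1.1 − 5.2 + 10.5 + 7.7 − 1.0 − 4.0 − 7.1) / 8 = 0.7000%
Σ(R_i − R̄_i)(R_m − R̄_m) = 450.5400  ⇒  Cov = 450.5400 / 7 = 64.3629
Σ(R_m − R̄_m)² = 294.9200  ⇒  Var(R_m) = 294.9200 / 7 = 42.1314
β = Cov / Var(R_m) = 64.3629 / 42.1314 = 1.5277
E(R) = R_f + β × MRP = 4.5% + 1.5277 × 3.7% = 10.15%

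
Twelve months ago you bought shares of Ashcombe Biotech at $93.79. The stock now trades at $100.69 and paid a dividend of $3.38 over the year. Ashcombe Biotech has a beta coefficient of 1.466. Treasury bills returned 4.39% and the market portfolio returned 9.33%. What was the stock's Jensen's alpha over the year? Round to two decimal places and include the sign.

Realised HPR = (P1 + D1 − P0) / P0 = (100.69 + 3.38 − 93.79) / 93.79 = 10.28 / 93.79 = 10.9607%
MRP = 9.33% − 4.39% = 4.94%
CAPM required = R_f + β·MRP = 4.39% + 1.466 × 4.94% = 11.63204%
α = realised − required = 10.9607% − 11.63204% = -0.67%

-0.67%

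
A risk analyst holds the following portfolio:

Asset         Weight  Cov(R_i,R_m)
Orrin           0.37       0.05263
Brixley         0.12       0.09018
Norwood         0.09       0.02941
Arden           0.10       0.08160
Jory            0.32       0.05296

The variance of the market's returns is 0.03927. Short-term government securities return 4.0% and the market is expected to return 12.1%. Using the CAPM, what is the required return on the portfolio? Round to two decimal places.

15.97%

β_Orrin = 0.05263 / 0.03927 = 1.3402
β_Brixley = 0.09018 / 0.03927 = 2.2964
β_Norwood = 0.02941 / 0.03927 = 0.7489
β_Arden = 0.08160 / 0.03927 = 2.0779
β_Jory = 0.05296 / 0.03927 = 1.3486
β_P = Σ w_i β_i = 0.37×1.3402 + 0.12×2.2964 + 0.09×0.7489 + 0.10×2.0779 + 0.32×1.3486 = 1.4782
MRP = 12.1% − 4.0% = 8.10%
E(R_P) = R_f + β_P × MRP = 4.0% + 1.4782 × 8.1% = 15.97%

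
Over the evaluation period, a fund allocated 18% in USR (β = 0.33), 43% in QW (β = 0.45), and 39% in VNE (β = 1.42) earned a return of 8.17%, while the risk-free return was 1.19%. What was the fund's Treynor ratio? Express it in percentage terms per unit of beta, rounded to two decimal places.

8.65%

β_P = 0.18×0.33 + 0.43×0.45 + 0.39×1.42 = 0.8067
Treynor = (R_P − R_f) / β_P = (8.17% − 1.19%) / 0.8067 = 6.98% / 0.8067 = 8.65%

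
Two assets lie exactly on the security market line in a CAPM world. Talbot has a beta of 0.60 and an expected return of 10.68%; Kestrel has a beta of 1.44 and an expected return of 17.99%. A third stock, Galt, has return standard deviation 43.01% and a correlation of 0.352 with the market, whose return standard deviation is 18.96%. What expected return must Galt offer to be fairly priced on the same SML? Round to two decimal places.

12.41%

MRP = (17.99% − 10.68%) / (1.44 − 0.60) = 8.7024%
R_f = 10.68% − 0.60 × 8.7024% = 5.4586%
β_Galt = ρ·σ_i/σ_m = 0.352 × 43.01 / 18.96 = 0.7985
E(R_Galt) = R_f + β × MRP = 5.4586% + 0.7985 × 8.7024% = 12.41%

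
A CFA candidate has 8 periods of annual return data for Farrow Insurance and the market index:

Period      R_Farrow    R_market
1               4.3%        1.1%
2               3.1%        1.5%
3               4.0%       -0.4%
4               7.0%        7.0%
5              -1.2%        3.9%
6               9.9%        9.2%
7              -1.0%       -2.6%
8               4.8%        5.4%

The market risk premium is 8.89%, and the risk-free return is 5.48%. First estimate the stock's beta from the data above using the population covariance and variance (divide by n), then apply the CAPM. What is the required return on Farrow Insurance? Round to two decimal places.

11.54%

Mean R_i = (4.3 + 3.1 + 4.0 + 7.0 − 1.2 + 9.9 − 1.0 + 4.8) / 8 = 3.8625%
Mean R_m = (1.1 + 1.5 − 0.4 + 7.0 + 3.9 + 9.2 − 2.6 + 5.4) / 8 = 3.1375%
Σ(R_i − R̄_i)(R_m − R̄_m) = 74.7513  ⇒  Cov = 74.7513 / 8 = 9.3439
Σ(R_m − R̄_m)² = 109.6388  ⇒  Var(R_m) = 109.6388 / 8 = 13.7049
β = Cov / Var(R_m) = 9.3439 / 13.7049 = 0.6818
E(R) = R_f + β × MRP = 5.48% + 0.6818 × 8.89% = 11.54%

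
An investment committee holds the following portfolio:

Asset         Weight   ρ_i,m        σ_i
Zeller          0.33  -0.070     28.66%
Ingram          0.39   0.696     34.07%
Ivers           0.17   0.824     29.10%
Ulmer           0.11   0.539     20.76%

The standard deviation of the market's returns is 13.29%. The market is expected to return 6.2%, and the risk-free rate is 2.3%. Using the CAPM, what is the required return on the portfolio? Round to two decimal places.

β_Zeller = -0.070 × 28.66% / 13.29% = -0.1510
β_Ingram = 0.696 × 34.07% / 13.29% = 1.7843
β_Ivers = 0.824 × 29.10% / 13.29% = 1.8042
β_Ulmer = 0.539 × 20.76% / 13.29% = 0.8420
β_P = Σ w_i β_i = 0.33×-0.1510 + 0.39×1.7843 + 0.17×1.8042 + 0.11×0.8420 = 1.0454
MRP = 6.2% − 2.3% = 3.90%
E(R_P) = R_f + β_P × MRP = 2.3% + 1.0454 × 3.9% = 6.38%

6.38%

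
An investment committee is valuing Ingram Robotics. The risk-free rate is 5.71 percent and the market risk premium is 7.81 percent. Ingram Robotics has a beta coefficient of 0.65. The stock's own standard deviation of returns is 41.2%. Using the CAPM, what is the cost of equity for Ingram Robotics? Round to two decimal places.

E(R) = R_f + β × MRP = 5.71% + 0.65 × 7.81% = 10.79%

10.79%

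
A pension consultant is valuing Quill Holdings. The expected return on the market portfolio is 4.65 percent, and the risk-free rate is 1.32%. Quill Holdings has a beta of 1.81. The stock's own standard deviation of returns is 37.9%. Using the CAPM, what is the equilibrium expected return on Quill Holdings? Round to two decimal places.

7.35%

Market risk premium = E(R_m) − R_f = 4.65% − 1.32% = 3.33%
E(R) = R_f + β × MRP = 1.32% + 1.81 × 3.33% = 7.35%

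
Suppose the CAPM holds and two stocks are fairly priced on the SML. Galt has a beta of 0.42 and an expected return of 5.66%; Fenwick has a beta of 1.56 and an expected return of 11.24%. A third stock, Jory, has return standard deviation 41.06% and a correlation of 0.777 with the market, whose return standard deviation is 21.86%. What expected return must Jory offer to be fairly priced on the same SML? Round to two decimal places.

10.75%

MRP = (11.24% − 5.66%) / (1.56 − 0.42) = 4.8947%
R_f = 5.66% − 0.42 × 4.8947% = 3.6042%
β_Jory = ρ·σ_i/σ_m = 0.777 × 41.06 / 21.86 = 1.4595
E(R_Jory) = R_f + β × MRP = 3.6042% + 1.4595 × 4.8947% = 10.75%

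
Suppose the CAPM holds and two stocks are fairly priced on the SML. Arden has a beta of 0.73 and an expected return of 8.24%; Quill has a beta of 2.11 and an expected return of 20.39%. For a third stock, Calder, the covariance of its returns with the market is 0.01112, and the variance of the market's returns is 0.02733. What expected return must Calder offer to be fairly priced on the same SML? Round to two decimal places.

MRP = (20.39% − 8.24%) / (2.11 − 0.73) = 8.8043%
R_f = 8.24% − 0.73 × 8.8043% = 1.8129%
β_Calder = Cov / Var(R_m) = 0.01112 / 0.02733 = 0.4069
E(R_Calder) = R_f + β × MRP = 1.8129% + 0.4069 × 8.8043% = 5.40%

5.40%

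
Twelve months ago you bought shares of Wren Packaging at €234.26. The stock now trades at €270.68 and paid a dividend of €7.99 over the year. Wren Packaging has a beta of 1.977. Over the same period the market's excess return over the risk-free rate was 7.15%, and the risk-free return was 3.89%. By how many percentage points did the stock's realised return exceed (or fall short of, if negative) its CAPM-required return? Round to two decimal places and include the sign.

+0.93%

Realised HPR = (P1 + D1 − P0) / P0 = (270.68 + 7.99 − 234.26) / 234.26 = 44.41 / 234.26 = 18.9576%
CAPM required = R_f + β·MRP = 3.89% + 1.977 × 7.15% = 18.02555%
α = realised − required = 18.9576% − 18.02555% = +0.93%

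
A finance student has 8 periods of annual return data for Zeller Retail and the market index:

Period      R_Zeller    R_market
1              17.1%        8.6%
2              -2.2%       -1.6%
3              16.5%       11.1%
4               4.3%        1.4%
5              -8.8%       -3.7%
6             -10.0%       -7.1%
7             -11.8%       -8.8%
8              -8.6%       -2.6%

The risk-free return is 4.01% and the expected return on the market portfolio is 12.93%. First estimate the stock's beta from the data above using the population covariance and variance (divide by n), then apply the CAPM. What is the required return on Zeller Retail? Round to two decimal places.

18.53%

Mean R_i = (17.1 − 2.2 + 16.5 + 4.3 − 8.8 − 10.0 − 11.8 − 8.6) / 8 = -0.4375%
Mean R_m = (8.6 − 1.6 + 11.1 + 1.4 − 3.7 − 7.1 − 8.8 − 2.6) / 8 = -0.3375%
Σ(R_i − R̄_i)(R_m − R̄_m) = 568.3288  ⇒  Cov = 568.3288 / 8 = 71.0411
Σ(R_m − R̄_m)² = 349.0788  ⇒  Var(R_m) = 349.0788 / 8 = 43.6349
β = Cov / Var(R_m) = 71.0411 / 43.6349 = 1.6281
MRP = 12.93% − 4.01% = 8.92%
E(R) = R_f + β × MRP = 4.01% + 1.6281 × 8.92% = 18.53%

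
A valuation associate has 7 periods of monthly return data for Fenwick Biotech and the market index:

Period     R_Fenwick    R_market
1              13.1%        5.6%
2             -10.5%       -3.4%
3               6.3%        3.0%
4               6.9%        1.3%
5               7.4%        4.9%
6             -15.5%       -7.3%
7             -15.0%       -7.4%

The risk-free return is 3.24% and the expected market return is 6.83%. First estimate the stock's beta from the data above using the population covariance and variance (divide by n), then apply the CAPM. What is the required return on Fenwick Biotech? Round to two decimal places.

10.92%

Mean R_i = (13.1 − 10.5 + 6.3 + 6.9 + 7.4 − 15.5 − 15.0) / 7 = -1.0429%
Mean R_m = (5.6 − 3.4 + 3.0 + 1.3 + 4.9 − 7.3 − 7.4) / 7 = -0.4714%
Σ(R_i − R̄_i)(R_m − R̄_m) = 393.8986  ⇒  Cov = 393.8986 / 7 = 56.2712
Σ(R_m − R̄_m)² = 184.1143  ⇒  Var(R_m) = 184.1143 / 7 = 26.3020
β = Cov / Var(R_m) = 56.2712 / 26.3020 = 2.1394
MRP = 6.83% − 3.24% = 3.59%
E(R) = R_f + β × MRP = 3.24% + 2.1394 × 3.59% = 10.92%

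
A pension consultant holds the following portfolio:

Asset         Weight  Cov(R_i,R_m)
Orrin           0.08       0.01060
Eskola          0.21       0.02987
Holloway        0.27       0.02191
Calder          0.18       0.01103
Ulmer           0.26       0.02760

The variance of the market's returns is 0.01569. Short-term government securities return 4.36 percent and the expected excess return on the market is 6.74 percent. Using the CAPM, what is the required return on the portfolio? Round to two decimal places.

β_Orrin = 0.01060 / 0.01569 = 0.6756
β_Eskola = 0.02987 / 0.01569 = 1.9038
β_Holloway = 0.02191 / 0.01569 = 1.3964
β_Calder = 0.01103 / 0.01569 = 0.7030
β_Ulmer = 0.02760 / 0.01569 = 1.7591
β_P = Σ w_i β_i = 0.08×0.6756 + 0.21×1.9038 + 0.27×1.3964 + 0.18×0.7030 + 0.26×1.7591 = 1.4148
E(R_P) = R_f + β_P × MRP = 4.36% + 1.4148 × 6.74% = 13.90%

13.90%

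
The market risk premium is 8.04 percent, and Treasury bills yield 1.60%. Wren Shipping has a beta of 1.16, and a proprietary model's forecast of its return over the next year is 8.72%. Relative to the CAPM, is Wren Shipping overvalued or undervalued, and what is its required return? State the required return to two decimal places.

Overvalued; required return 10.93%

Required return = R_f + β·MRP = 1.60% + 1.16 × 8.04% = 10.93%
Forecast 8.72% < required 10.93% → the stock plots below the SML → overvalued.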